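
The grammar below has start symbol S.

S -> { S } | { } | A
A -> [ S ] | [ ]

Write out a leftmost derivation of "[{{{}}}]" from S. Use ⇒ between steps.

S ⇒ A ⇒ [S] ⇒ [{S}] ⇒ [{{S}}] ⇒ [{{{}}}]

S ⇒ A   [S -> A]
A ⇒ [S]   [A -> [ S ]]
[S] ⇒ [{S}]   [S -> { S }]
[{S}] ⇒ [{{S}}]   [S -> { S }]
[{{S}}] ⇒ [{{{}}}]   [S -> { }]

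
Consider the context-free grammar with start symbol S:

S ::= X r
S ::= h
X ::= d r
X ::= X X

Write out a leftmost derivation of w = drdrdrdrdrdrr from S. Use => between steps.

S => Xr   [S ::= X r]
Xr => XXr   [X ::= X X]
XXr => XXXr   [X ::= X X]
XXXr => XXXXr   [X ::= X X]
XXXXr => XXXXXr   [X ::= X X]
XXXXXr => XXXXXXr   [X ::= X X]
XXXXXXr => drXXXXXr   [X ::= d r]
drXXXXXr => drdrXXXXr   [X ::= d r]
drdrXXXXr => drdrdrXXXr   [X ::= d r]
drdrdrXXXr => drdrdrdrXXr   [X ::= d r]
drdrdrdrXXr => drdrdrdrdrXr   [X ::= d r]
drdrdrdrdrXr => drdrdrdrdrdrr   [X ::= d r]

S => Xr => XXr => XXXr => XXXXr => XXXXXr => XXXXXXr => drXXXXXr => drdrXXXXr => drdrdrXXXr => drdrdrdrXXr => drdrdrdrdrXr => drdrdrdrdrdrr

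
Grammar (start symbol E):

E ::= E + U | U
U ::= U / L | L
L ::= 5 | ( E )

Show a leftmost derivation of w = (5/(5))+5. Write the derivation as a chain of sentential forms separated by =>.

E=>E+U=>U+U=>L+U=>(E)+U=>(U)+U=>(U/L)+U=>(L/L)+U=>(5/L)+U=>(5/(E))+U=>(5/(U))+U=>(5/(L))+U=>(5/(5))+U=>(5/(5))+L=>(5/(5))+5

E => E+U   [E ::= E + U]
E+U => U+U   [E ::= U]
U+U => L+U   [U ::= L]
L+U => (E)+U   [L ::= ( E )]
(E)+U => (U)+U   [E ::= U]
(U)+U => (U/L)+U   [U ::= U / L]
(U/L)+U => (L/L)+U   [U ::= L]
(L/L)+U => (5/L)+U   [L ::= 5]
(5/L)+U => (5/(E))+U   [L ::= ( E )]
(5/(E))+U => (5/(U))+U   [E ::= U]
(5/(U))+U => (5/(L))+U   [U ::= L]
(5/(L))+U => (5/(5))+U   [L ::= 5]
(5/(5))+U => (5/(5))+L   [U ::= L]
(5/(5))+L => (5/(5))+5   [L ::= 5]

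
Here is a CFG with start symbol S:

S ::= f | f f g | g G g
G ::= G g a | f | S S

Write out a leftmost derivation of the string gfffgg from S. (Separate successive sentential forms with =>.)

S => gGg   [S ::= g G g]
gGg => gSSg   [G ::= S S]
gSSg => gfSg   [S ::= f]
gfSg => gfffgg   [S ::= f f g]

S => gGg => gSSg => gfSg => gfffgg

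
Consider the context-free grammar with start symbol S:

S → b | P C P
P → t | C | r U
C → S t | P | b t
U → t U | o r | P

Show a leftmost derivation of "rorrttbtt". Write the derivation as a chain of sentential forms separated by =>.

S=>PCP=>rUCP=>rorCP=>rorPP=>rorrUP=>rorrtUP=>rorrttUP=>rorrttPP=>rorrttCP=>rorrttStP=>rorrttbtP=>rorrttbtt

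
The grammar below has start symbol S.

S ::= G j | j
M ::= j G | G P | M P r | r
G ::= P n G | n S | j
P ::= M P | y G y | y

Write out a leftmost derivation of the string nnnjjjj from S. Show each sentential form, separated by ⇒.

S ⇒ Gj   [S ::= G j]
Gj ⇒ nSj   [G ::= n S]
nSj ⇒ nGjj   [S ::= G j]
nGjj ⇒ nnSjj   [G ::= n S]
nnSjj ⇒ nnGjjj   [S ::= G j]
nnGjjj ⇒ nnnSjjj   [G ::= n S]
nnnSjjj ⇒ nnnjjjj   [S ::= j]

S ⇒ Gj ⇒ nSj ⇒ nGjj ⇒ nnSjj ⇒ nnGjjj ⇒ nnnSjjj ⇒ nnnjjjj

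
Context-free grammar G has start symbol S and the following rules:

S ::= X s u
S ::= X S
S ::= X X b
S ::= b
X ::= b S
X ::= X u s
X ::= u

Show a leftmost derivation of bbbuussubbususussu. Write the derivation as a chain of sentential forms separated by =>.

S => Xsu   [S ::= X s u]
Xsu => Xussu   [X ::= X u s]
Xussu => Xusussu   [X ::= X u s]
Xusussu => Xususussu   [X ::= X u s]
Xususussu => bSususussu   [X ::= b S]
bSususussu => bXSususussu   [S ::= X S]
bXSususussu => bbSSususussu   [X ::= b S]
bbSSususussu => bbXSSususussu   [S ::= X S]
bbXSSususussu => bbbSSSususussu   [X ::= b S]
bbbSSSususussu => bbbXsuSSususussu   [S ::= X s u]
bbbXsuSSususussu => bbbXussuSSususussu   [X ::= X u s]
bbbXussuSSususussu => bbbuussuSSususussu   [X ::= u]
bbbuussuSSususussu => bbbuussubSususussu   [S ::= b]
bbbuussubSususussu => bbbuussubbususussu   [S ::= b]

S => Xsu => Xussu => Xusussu => Xususussu => bSususussu => bXSususussu => bbSSususussu => bbXSSususussu => bbbSSSususussu => bbbXsuSSususussu => bbbXussuSSususussu => bbbuussuSSususussu => bbbuussubSususussu => bbbuussubbususussu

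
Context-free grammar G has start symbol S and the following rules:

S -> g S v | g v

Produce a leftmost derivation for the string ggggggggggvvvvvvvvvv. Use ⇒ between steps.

S⇒gSv⇒ggSvv⇒gggSvvv⇒ggggSvvvv⇒gggggSvvvvv⇒ggggggSvvvvvv⇒gggggggSvvvvvvv⇒ggggggggSvvvvvvvv⇒gggggggggSvvvvvvvvv⇒ggggggggggvvvvvvvvvv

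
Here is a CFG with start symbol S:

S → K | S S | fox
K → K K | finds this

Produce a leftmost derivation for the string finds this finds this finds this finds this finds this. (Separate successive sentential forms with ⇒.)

S ⇒ K   [S → K]
K ⇒ K K   [K → K K]
K K ⇒ K K K   [K → K K]
K K K ⇒ K K K K   [K → K K]
K K K K ⇒ K K K K K   [K → K K]
K K K K K ⇒ finds this K K K K   [K → finds this]
finds this K K K K ⇒ finds this finds this K K K   [K → finds this]
finds this finds this K K K ⇒ finds this finds this finds this K K   [K → finds this]
finds this finds this finds this K K ⇒ finds this finds this finds this finds this K   [K → finds this]
finds this finds this finds this finds this K ⇒ finds this finds this finds this finds this finds this   [K → finds this]

S ⇒ K ⇒ K K ⇒ K K K ⇒ K K K K ⇒ K K K K K ⇒ finds this K K K K ⇒ finds this finds this K K K ⇒ finds this finds this finds this K K ⇒ finds this finds this finds this finds this K ⇒ finds this finds this finds this finds this finds this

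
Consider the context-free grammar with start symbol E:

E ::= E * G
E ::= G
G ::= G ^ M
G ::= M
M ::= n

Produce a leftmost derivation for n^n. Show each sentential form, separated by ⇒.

E ⇒ G   [E ::= G]
G ⇒ G^M   [G ::= G ^ M]
G^M ⇒ M^M   [G ::= M]
M^M ⇒ n^M   [M ::= n]
n^M ⇒ n^n   [M ::= n]

E ⇒ G ⇒ G^M ⇒ M^M ⇒ n^M ⇒ n^n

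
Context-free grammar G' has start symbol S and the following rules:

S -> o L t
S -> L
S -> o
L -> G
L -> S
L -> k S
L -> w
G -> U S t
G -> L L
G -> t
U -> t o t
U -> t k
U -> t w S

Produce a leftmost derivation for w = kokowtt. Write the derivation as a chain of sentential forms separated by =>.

S => L => kS => koLt => kokSt => kokoLtt => kokowtt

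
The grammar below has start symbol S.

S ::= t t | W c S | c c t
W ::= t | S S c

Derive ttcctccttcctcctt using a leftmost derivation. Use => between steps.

S => WcS => SSccS => WcSSccS => SSccSSccS => ttSccSSccS => ttcctccSSccS => ttcctccttSccS => ttcctccttcctccS => ttcctccttcctcctt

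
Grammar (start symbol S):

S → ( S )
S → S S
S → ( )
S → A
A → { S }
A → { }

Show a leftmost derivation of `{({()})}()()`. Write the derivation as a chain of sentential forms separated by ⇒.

S ⇒ SS   [S → S S]
SS ⇒ SSS   [S → S S]
SSS ⇒ ASS   [S → A]
ASS ⇒ {S}SS   [A → { S }]
{S}SS ⇒ {(S)}SS   [S → ( S )]
{(S)}SS ⇒ {(A)}SS   [S → A]
{(A)}SS ⇒ {({S})}SS   [A → { S }]
{({S})}SS ⇒ {({()})}SS   [S → ( )]
{({()})}SS ⇒ {({()})}()S   [S → ( )]
{({()})}()S ⇒ {({()})}()()   [S → ( )]

S ⇒ SS ⇒ SSS ⇒ ASS ⇒ {S}SS ⇒ {(S)}SS ⇒ {(A)}SS ⇒ {({S})}SS ⇒ {({()})}SS ⇒ {({()})}()S ⇒ {({()})}()()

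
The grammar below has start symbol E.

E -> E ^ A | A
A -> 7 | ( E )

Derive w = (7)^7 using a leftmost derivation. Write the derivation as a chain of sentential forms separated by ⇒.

E ⇒ E^A   [E -> E ^ A]
E^A ⇒ A^A   [E -> A]
A^A ⇒ (E)^A   [A -> ( E )]
(E)^A ⇒ (A)^A   [E -> A]
(A)^A ⇒ (7)^A   [A -> 7]
(7)^A ⇒ (7)^7   [A -> 7]

E ⇒ E^A ⇒ A^A ⇒ (E)^A ⇒ (A)^A ⇒ (7)^A ⇒ (7)^7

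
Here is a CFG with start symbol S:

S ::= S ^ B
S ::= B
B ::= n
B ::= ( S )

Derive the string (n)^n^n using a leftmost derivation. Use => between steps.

S => S^B => S^B^B => B^B^B => (S)^B^B => (B)^B^B => (n)^B^B => (n)^n^B => (n)^n^n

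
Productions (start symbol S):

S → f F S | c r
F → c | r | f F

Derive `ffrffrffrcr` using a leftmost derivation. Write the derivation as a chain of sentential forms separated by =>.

S => fFS   [S → f F S]
fFS => ffFS   [F → f F]
ffFS => ffrS   [F → r]
ffrS => ffrfFS   [S → f F S]
ffrfFS => ffrffFS   [F → f F]
ffrffFS => ffrffrS   [F → r]
ffrffrS => ffrffrfFS   [S → f F S]
ffrffrfFS => ffrffrffFS   [F → f F]
ffrffrffFS => ffrffrffrS   [F → r]
ffrffrffrS => ffrffrffrcr   [S → c r]

S=>fFS=>ffFS=>ffrS=>ffrfFS=>ffrffFS=>ffrffrS=>ffrffrfFS=>ffrffrffFS=>ffrffrffrS=>ffrffrffrcr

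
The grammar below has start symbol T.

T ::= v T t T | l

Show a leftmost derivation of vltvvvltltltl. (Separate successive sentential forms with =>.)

T => vTtT => vltT => vltvTtT => vltvvTtTtT => vltvvvTtTtTtT => vltvvvltTtTtT => vltvvvltltTtT => vltvvvltltltT => vltvvvltltltl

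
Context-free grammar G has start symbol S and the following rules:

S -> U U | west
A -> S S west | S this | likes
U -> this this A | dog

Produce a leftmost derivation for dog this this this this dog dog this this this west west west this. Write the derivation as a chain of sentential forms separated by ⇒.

S ⇒ U U ⇒ dog U ⇒ dog this this A ⇒ dog this this S this ⇒ dog this this U U this ⇒ dog this this this this A U this ⇒ dog this this this this S this U this ⇒ dog this this this this U U this U this ⇒ dog this this this this dog U this U this ⇒ dog this this this this dog dog this U this ⇒ dog this this this this dog dog this this this A this ⇒ dog this this this this dog dog this this this S S west this ⇒ dog this this this this dog dog this this this west S west this ⇒ dog this this this this dog dog this this this west west west this

S ⇒ U U   [S -> U U]
U U ⇒ dog U   [U -> dog]
dog U ⇒ dog this this A   [U -> this this A]
dog this this A ⇒ dog this this S this   [A -> S this]
dog this this S this ⇒ dog this this U U this   [S -> U U]
dog this this U U this ⇒ dog this this this this A U this   [U -> this this A]
dog this this this this A U this ⇒ dog this this this this S this U this   [A -> S this]
dog this this this this S this U this ⇒ dog this this this this U U this U this   [S -> U U]
dog this this this this U U this U this ⇒ dog this this this this dog U this U this   [U -> dog]
dog this this this this dog U this U this ⇒ dog this this this this dog dog this U this   [U -> dog]
dog this this this this dog dog this U this ⇒ dog this this this this dog dog this this this A this   [U -> this this A]
dog this this this this dog dog this this this A this ⇒ dog this this this this dog dog this this this S S west this   [A -> S S west]
dog this this this this dog dog this this this S S west this ⇒ dog this this this this dog dog this this this west S west this   [S -> west]
dog this this this this dog dog this this this west S west this ⇒ dog this this this this dog dog this this this west west west this   [S -> west]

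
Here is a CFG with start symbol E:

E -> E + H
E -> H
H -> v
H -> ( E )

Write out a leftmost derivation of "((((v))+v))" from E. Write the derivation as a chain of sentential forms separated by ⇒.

E⇒H⇒(E)⇒(H)⇒((E))⇒((E+H))⇒((H+H))⇒(((E)+H))⇒(((H)+H))⇒((((E))+H))⇒((((H))+H))⇒((((v))+H))⇒((((v))+v))

E ⇒ H   [E -> H]
H ⇒ (E)   [H -> ( E )]
(E) ⇒ (H)   [E -> H]
(H) ⇒ ((E))   [H -> ( E )]
((E)) ⇒ ((E+H))   [E -> E + H]
((E+H)) ⇒ ((H+H))   [E -> H]
((H+H)) ⇒ (((E)+H))   [H -> ( E )]
(((E)+H)) ⇒ (((H)+H))   [E -> H]
(((H)+H)) ⇒ ((((E))+H))   [H -> ( E )]
((((E))+H)) ⇒ ((((H))+H))   [E -> H]
((((H))+H)) ⇒ ((((v))+H))   [H -> v]
((((v))+H)) ⇒ ((((v))+v))   [H -> v]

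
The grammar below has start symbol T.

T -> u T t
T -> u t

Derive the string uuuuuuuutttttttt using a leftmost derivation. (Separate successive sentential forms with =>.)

T => uTt => uuTtt => uuuTttt => uuuuTtttt => uuuuuTttttt => uuuuuuTtttttt => uuuuuuuTttttttt => uuuuuuuutttttttt

T => uTt   [T -> u T t]
uTt => uuTtt   [T -> u T t]
uuTtt => uuuTttt   [T -> u T t]
uuuTttt => uuuuTtttt   [T -> u T t]
uuuuTtttt => uuuuuTttttt   [T -> u T t]
uuuuuTttttt => uuuuuuTtttttt   [T -> u T t]
uuuuuuTtttttt => uuuuuuuTttttttt   [T -> u T t]
uuuuuuuTttttttt => uuuuuuuutttttttt   [T -> u t]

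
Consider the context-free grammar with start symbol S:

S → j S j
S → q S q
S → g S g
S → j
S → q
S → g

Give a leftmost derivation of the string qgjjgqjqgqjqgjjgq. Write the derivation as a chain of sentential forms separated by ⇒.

S ⇒ qSq ⇒ qgSgq ⇒ qgjSjgq ⇒ qgjjSjjgq ⇒ qgjjgSgjjgq ⇒ qgjjgqSqgjjgq ⇒ qgjjgqjSjqgjjgq ⇒ qgjjgqjqSqjqgjjgq ⇒ qgjjgqjqgqjqgjjgq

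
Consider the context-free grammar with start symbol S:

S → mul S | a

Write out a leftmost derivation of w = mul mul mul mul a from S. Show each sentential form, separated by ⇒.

S ⇒ mul S ⇒ mul mul S ⇒ mul mul mul S ⇒ mul mul mul mul S ⇒ mul mul mul mul a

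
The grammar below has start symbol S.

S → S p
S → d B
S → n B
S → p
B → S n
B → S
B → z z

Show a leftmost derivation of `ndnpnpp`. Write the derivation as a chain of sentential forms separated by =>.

S => nB => nS => nSp => nSpp => ndBpp => ndSnpp => ndnBnpp => ndnSnpp => ndnpnpp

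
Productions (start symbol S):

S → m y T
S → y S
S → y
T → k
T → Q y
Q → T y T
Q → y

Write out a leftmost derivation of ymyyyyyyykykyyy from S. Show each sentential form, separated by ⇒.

S ⇒ yS   [S → y S]
yS ⇒ ymyT   [S → m y T]
ymyT ⇒ ymyQy   [T → Q y]
ymyQy ⇒ ymyTyTy   [Q → T y T]
ymyTyTy ⇒ ymyQyyTy   [T → Q y]
ymyQyyTy ⇒ ymyyyyTy   [Q → y]
ymyyyyTy ⇒ ymyyyyQyy   [T → Q y]
ymyyyyQyy ⇒ ymyyyyTyTyy   [Q → T y T]
ymyyyyTyTyy ⇒ ymyyyyQyyTyy   [T → Q y]
ymyyyyQyyTyy ⇒ ymyyyyyyyTyy   [Q → y]
ymyyyyyyyTyy ⇒ ymyyyyyyyQyyy   [T → Q y]
ymyyyyyyyQyyy ⇒ ymyyyyyyyTyTyyy   [Q → T y T]
ymyyyyyyyTyTyyy ⇒ ymyyyyyyykyTyyy   [T → k]
ymyyyyyyykyTyyy ⇒ ymyyyyyyykykyyy   [T → k]

S ⇒ yS ⇒ ymyT ⇒ ymyQy ⇒ ymyTyTy ⇒ ymyQyyTy ⇒ ymyyyyTy ⇒ ymyyyyQyy ⇒ ymyyyyTyTyy ⇒ ymyyyyQyyTyy ⇒ ymyyyyyyyTyy ⇒ ymyyyyyyyQyyy ⇒ ymyyyyyyyTyTyyy ⇒ ymyyyyyyykyTyyy ⇒ ymyyyyyyykykyyy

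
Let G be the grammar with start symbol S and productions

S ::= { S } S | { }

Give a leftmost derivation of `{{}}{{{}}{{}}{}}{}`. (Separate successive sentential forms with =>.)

S => {S}S   [S ::= { S } S]
{S}S => {{}}S   [S ::= { }]
{{}}S => {{}}{S}S   [S ::= { S } S]
{{}}{S}S => {{}}{{S}S}S   [S ::= { S } S]
{{}}{{S}S}S => {{}}{{{}}S}S   [S ::= { }]
{{}}{{{}}S}S => {{}}{{{}}{S}S}S   [S ::= { S } S]
{{}}{{{}}{S}S}S => {{}}{{{}}{{}}S}S   [S ::= { }]
{{}}{{{}}{{}}S}S => {{}}{{{}}{{}}{}}S   [S ::= { }]
{{}}{{{}}{{}}{}}S => {{}}{{{}}{{}}{}}{}   [S ::= { }]

S => {S}S => {{}}S => {{}}{S}S => {{}}{{S}S}S => {{}}{{{}}S}S => {{}}{{{}}{S}S}S => {{}}{{{}}{{}}S}S => {{}}{{{}}{{}}{}}S => {{}}{{{}}{{}}{}}{}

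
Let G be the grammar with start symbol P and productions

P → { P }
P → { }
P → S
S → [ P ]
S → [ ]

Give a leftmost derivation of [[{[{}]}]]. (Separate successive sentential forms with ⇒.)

P ⇒ S ⇒ [P] ⇒ [S] ⇒ [[P]] ⇒ [[{P}]] ⇒ [[{S}]] ⇒ [[{[P]}]] ⇒ [[{[{}]}]]

P ⇒ S   [P → S]
S ⇒ [P]   [S → [ P ]]
[P] ⇒ [S]   [P → S]
[S] ⇒ [[P]]   [S → [ P ]]
[[P]] ⇒ [[{P}]]   [P → { P }]
[[{P}]] ⇒ [[{S}]]   [P → S]
[[{S}]] ⇒ [[{[P]}]]   [S → [ P ]]
[[{[P]}]] ⇒ [[{[{}]}]]   [P → { }]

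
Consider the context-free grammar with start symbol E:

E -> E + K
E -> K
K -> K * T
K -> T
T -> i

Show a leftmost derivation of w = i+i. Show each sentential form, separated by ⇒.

E ⇒ E+K ⇒ K+K ⇒ T+K ⇒ i+K ⇒ i+T ⇒ i+i

E ⇒ E+K   [E -> E + K]
E+K ⇒ K+K   [E -> K]
K+K ⇒ T+K   [K -> T]
T+K ⇒ i+K   [T -> i]
i+K ⇒ i+T   [K -> T]
i+T ⇒ i+i   [T -> i]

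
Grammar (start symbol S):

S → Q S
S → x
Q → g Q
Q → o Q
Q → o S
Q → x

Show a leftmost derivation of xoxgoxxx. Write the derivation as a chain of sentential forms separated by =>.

S => QS   [S → Q S]
QS => xS   [Q → x]
xS => xQS   [S → Q S]
xQS => xoSS   [Q → o S]
xoSS => xoxS   [S → x]
xoxS => xoxQS   [S → Q S]
xoxQS => xoxgQS   [Q → g Q]
xoxgQS => xoxgoSS   [Q → o S]
xoxgoSS => xoxgoQSS   [S → Q S]
xoxgoQSS => xoxgoxSS   [Q → x]
xoxgoxSS => xoxgoxxS   [S → x]
xoxgoxxS => xoxgoxxx   [S → x]

S => QS => xS => xQS => xoSS => xoxS => xoxQS => xoxgQS => xoxgoSS => xoxgoQSS => xoxgoxSS => xoxgoxxS => xoxgoxxx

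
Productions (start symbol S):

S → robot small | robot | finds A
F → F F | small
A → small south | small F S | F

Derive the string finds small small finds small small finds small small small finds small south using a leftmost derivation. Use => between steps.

S => finds A   [S → finds A]
finds A => finds small F S   [A → small F S]
finds small F S => finds small small S   [F → small]
finds small small S => finds small small finds A   [S → finds A]
finds small small finds A => finds small small finds small F S   [A → small F S]
finds small small finds small F S => finds small small finds small small S   [F → small]
finds small small finds small small S => finds small small finds small small finds A   [S → finds A]
finds small small finds small small finds A => finds small small finds small small finds small F S   [A → small F S]
finds small small finds small small finds small F S => finds small small finds small small finds small F F S   [F → F F]
finds small small finds small small finds small F F S => finds small small finds small small finds small small F S   [F → small]
finds small small finds small small finds small small F S => finds small small finds small small finds small small small S   [F → small]
finds small small finds small small finds small small small S => finds small small finds small small finds small small small finds A   [S → finds A]
finds small small finds small small finds small small small finds A => finds small small finds small small finds small small small finds small south   [A → small south]

S => finds A => finds small F S => finds small small S => finds small small finds A => finds small small finds small F S => finds small small finds small small S => finds small small finds small small finds A => finds small small finds small small finds small F S => finds small small finds small small finds small F F S => finds small small finds small small finds small small F S => finds small small finds small small finds small small small S => finds small small finds small small finds small small small finds A => finds small small finds small small finds small small small finds small south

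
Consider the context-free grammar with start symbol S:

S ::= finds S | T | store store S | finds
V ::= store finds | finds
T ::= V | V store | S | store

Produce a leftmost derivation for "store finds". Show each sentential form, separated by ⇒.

S ⇒ T ⇒ V ⇒ store finds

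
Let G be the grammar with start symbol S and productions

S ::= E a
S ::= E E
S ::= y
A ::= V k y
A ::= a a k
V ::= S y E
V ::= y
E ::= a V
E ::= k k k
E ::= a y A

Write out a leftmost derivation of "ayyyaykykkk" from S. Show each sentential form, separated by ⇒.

S ⇒ EE   [S ::= E E]
EE ⇒ ayAE   [E ::= a y A]
ayAE ⇒ ayVkyE   [A ::= V k y]
ayVkyE ⇒ aySyEkyE   [V ::= S y E]
aySyEkyE ⇒ ayyyEkyE   [S ::= y]
ayyyEkyE ⇒ ayyyaVkyE   [E ::= a V]
ayyyaVkyE ⇒ ayyyaykyE   [V ::= y]
ayyyaykyE ⇒ ayyyaykykkk   [E ::= k k k]

S ⇒ EE ⇒ ayAE ⇒ ayVkyE ⇒ aySyEkyE ⇒ ayyyEkyE ⇒ ayyyaVkyE ⇒ ayyyaykyE ⇒ ayyyaykykkk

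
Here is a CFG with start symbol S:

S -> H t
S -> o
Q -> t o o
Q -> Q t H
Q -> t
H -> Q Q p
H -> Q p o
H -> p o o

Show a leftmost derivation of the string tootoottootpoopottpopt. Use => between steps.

S => Ht   [S -> H t]
Ht => QQpt   [H -> Q Q p]
QQpt => tooQpt   [Q -> t o o]
tooQpt => tooQtHpt   [Q -> Q t H]
tooQtHpt => tooQtHtHpt   [Q -> Q t H]
tooQtHtHpt => tootootHtHpt   [Q -> t o o]
tootootHtHpt => tootootQpotHpt   [H -> Q p o]
tootootQpotHpt => tootootQtHpotHpt   [Q -> Q t H]
tootootQtHpotHpt => tootoottootHpotHpt   [Q -> t o o]
tootoottootHpotHpt => tootoottootpoopotHpt   [H -> p o o]
tootoottootpoopotHpt => tootoottootpoopotQpopt   [H -> Q p o]
tootoottootpoopotQpopt => tootoottootpoopottpopt   [Q -> t]

S => Ht => QQpt => tooQpt => tooQtHpt => tooQtHtHpt => tootootHtHpt => tootootQpotHpt => tootootQtHpotHpt => tootoottootHpotHpt => tootoottootpoopotHpt => tootoottootpoopotQpopt => tootoottootpoopottpopt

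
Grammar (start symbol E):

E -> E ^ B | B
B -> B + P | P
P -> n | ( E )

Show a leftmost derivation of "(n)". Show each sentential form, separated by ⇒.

E ⇒ B ⇒ P ⇒ (E) ⇒ (B) ⇒ (P) ⇒ (n)

E ⇒ B   [E -> B]
B ⇒ P   [B -> P]
P ⇒ (E)   [P -> ( E )]
(E) ⇒ (B)   [E -> B]
(B) ⇒ (P)   [B -> P]
(P) ⇒ (n)   [P -> n]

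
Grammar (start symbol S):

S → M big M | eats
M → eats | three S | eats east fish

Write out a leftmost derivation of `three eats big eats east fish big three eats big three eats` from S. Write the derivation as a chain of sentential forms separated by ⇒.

S ⇒ M big M ⇒ three S big M ⇒ three M big M big M ⇒ three eats big M big M ⇒ three eats big eats east fish big M ⇒ three eats big eats east fish big three S ⇒ three eats big eats east fish big three M big M ⇒ three eats big eats east fish big three eats big M ⇒ three eats big eats east fish big three eats big three S ⇒ three eats big eats east fish big three eats big three eats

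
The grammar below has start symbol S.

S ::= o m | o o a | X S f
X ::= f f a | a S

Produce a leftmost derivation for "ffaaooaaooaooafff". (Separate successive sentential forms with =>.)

S => XSf   [S ::= X S f]
XSf => ffaSf   [X ::= f f a]
ffaSf => ffaXSff   [S ::= X S f]
ffaXSff => ffaaSSff   [X ::= a S]
ffaaSSff => ffaaooaSff   [S ::= o o a]
ffaaooaSff => ffaaooaXSfff   [S ::= X S f]
ffaaooaXSfff => ffaaooaaSSfff   [X ::= a S]
ffaaooaaSSfff => ffaaooaaooaSfff   [S ::= o o a]
ffaaooaaooaSfff => ffaaooaaooaooafff   [S ::= o o a]

S => XSf => ffaSf => ffaXSff => ffaaSSff => ffaaooaSff => ffaaooaXSfff => ffaaooaaSSfff => ffaaooaaooaSfff => ffaaooaaooaooafff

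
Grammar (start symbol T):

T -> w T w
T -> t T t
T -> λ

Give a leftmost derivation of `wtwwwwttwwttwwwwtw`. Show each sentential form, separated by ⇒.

T⇒wTw⇒wtTtw⇒wtwTwtw⇒wtwwTwwtw⇒wtwwwTwwwtw⇒wtwwwwTwwwwtw⇒wtwwwwtTtwwwwtw⇒wtwwwwttTttwwwwtw⇒wtwwwwttwTwttwwwwtw⇒wtwwwwttwwttwwwwtw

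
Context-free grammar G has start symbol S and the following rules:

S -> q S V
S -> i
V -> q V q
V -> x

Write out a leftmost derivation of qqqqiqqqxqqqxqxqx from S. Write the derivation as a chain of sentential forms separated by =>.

S => qSV => qqSVV => qqqSVVV => qqqqSVVVV => qqqqiVVVV => qqqqiqVqVVV => qqqqiqqVqqVVV => qqqqiqqqVqqqVVV => qqqqiqqqxqqqVVV => qqqqiqqqxqqqxVV => qqqqiqqqxqqqxqVqV => qqqqiqqqxqqqxqxqV => qqqqiqqqxqqqxqxqx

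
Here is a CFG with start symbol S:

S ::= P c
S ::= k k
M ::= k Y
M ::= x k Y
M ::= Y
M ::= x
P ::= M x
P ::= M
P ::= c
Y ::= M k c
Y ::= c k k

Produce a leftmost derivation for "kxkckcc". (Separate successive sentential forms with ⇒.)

S ⇒ Pc ⇒ Mc ⇒ Yc ⇒ Mkcc ⇒ kYkcc ⇒ kMkckcc ⇒ kxkckcc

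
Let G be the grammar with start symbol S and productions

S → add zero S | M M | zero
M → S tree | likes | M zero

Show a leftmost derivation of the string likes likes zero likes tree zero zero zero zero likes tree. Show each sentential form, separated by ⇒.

S ⇒ M M ⇒ likes M ⇒ likes S tree ⇒ likes M M tree ⇒ likes M zero M tree ⇒ likes M zero zero M tree ⇒ likes M zero zero zero M tree ⇒ likes M zero zero zero zero M tree ⇒ likes S tree zero zero zero zero M tree ⇒ likes M M tree zero zero zero zero M tree ⇒ likes M zero M tree zero zero zero zero M tree ⇒ likes likes zero M tree zero zero zero zero M tree ⇒ likes likes zero likes tree zero zero zero zero M tree ⇒ likes likes zero likes tree zero zero zero zero likes tree

S ⇒ M M   [S → M M]
M M ⇒ likes M   [M → likes]
likes M ⇒ likes S tree   [M → S tree]
likes S tree ⇒ likes M M tree   [S → M M]
likes M M tree ⇒ likes M zero M tree   [M → M zero]
likes M zero M tree ⇒ likes M zero zero M tree   [M → M zero]
likes M zero zero M tree ⇒ likes M zero zero zero M tree   [M → M zero]
likes M zero zero zero M tree ⇒ likes M zero zero zero zero M tree   [M → M zero]
likes M zero zero zero zero M tree ⇒ likes S tree zero zero zero zero M tree   [M → S tree]
likes S tree zero zero zero zero M tree ⇒ likes M M tree zero zero zero zero M tree   [S → M M]
likes M M tree zero zero zero zero M tree ⇒ likes M zero M tree zero zero zero zero M tree   [M → M zero]
likes M zero M tree zero zero zero zero M tree ⇒ likes likes zero M tree zero zero zero zero M tree   [M → likes]
likes likes zero M tree zero zero zero zero M tree ⇒ likes likes zero likes tree zero zero zero zero M tree   [M → likes]
likes likes zero likes tree zero zero zero zero M tree ⇒ likes likes zero likes tree zero zero zero zero likes tree   [M → likes]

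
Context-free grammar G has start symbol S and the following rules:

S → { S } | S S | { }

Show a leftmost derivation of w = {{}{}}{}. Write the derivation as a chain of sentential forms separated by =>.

S => SS => {S}S => {SS}S => {{}S}S => {{}{}}S => {{}{}}{}

S => SS   [S → S S]
SS => {S}S   [S → { S }]
{S}S => {SS}S   [S → S S]
{SS}S => {{}S}S   [S → { }]
{{}S}S => {{}{}}S   [S → { }]
{{}{}}S => {{}{}}{}   [S → { }]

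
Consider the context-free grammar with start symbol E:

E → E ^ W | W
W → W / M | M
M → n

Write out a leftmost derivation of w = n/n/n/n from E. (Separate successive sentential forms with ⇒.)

E ⇒ W ⇒ W/M ⇒ W/M/M ⇒ W/M/M/M ⇒ M/M/M/M ⇒ n/M/M/M ⇒ n/n/M/M ⇒ n/n/n/M ⇒ n/n/n/n

E ⇒ W   [E → W]
W ⇒ W/M   [W → W / M]
W/M ⇒ W/M/M   [W → W / M]
W/M/M ⇒ W/M/M/M   [W → W / M]
W/M/M/M ⇒ M/M/M/M   [W → M]
M/M/M/M ⇒ n/M/M/M   [M → n]
n/M/M/M ⇒ n/n/M/M   [M → n]
n/n/M/M ⇒ n/n/n/M   [M → n]
n/n/n/M ⇒ n/n/n/n   [M → n]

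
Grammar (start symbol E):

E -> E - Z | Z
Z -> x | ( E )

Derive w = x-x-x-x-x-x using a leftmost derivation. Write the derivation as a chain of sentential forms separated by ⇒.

E⇒E-Z⇒E-Z-Z⇒E-Z-Z-Z⇒E-Z-Z-Z-Z⇒E-Z-Z-Z-Z-Z⇒Z-Z-Z-Z-Z-Z⇒x-Z-Z-Z-Z-Z⇒x-x-Z-Z-Z-Z⇒x-x-x-Z-Z-Z⇒x-x-x-x-Z-Z⇒x-x-x-x-x-Z⇒x-x-x-x-x-x

E ⇒ E-Z   [E -> E - Z]
E-Z ⇒ E-Z-Z   [E -> E - Z]
E-Z-Z ⇒ E-Z-Z-Z   [E -> E - Z]
E-Z-Z-Z ⇒ E-Z-Z-Z-Z   [E -> E - Z]
E-Z-Z-Z-Z ⇒ E-Z-Z-Z-Z-Z   [E -> E - Z]
E-Z-Z-Z-Z-Z ⇒ Z-Z-Z-Z-Z-Z   [E -> Z]
Z-Z-Z-Z-Z-Z ⇒ x-Z-Z-Z-Z-Z   [Z -> x]
x-Z-Z-Z-Z-Z ⇒ x-x-Z-Z-Z-Z   [Z -> x]
x-x-Z-Z-Z-Z ⇒ x-x-x-Z-Z-Z   [Z -> x]
x-x-x-Z-Z-Z ⇒ x-x-x-x-Z-Z   [Z -> x]
x-x-x-x-Z-Z ⇒ x-x-x-x-x-Z   [Z -> x]
x-x-x-x-x-Z ⇒ x-x-x-x-x-x   [Z -> x]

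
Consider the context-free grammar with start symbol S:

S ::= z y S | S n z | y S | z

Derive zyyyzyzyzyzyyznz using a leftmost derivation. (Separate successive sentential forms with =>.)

S => zyS => zyyS => zyySnz => zyyySnz => zyyyzySnz => zyyyzyzySnz => zyyyzyzyzySnz => zyyyzyzyzyzySnz => zyyyzyzyzyzyySnz => zyyyzyzyzyzyyznz

S => zyS   [S ::= z y S]
zyS => zyyS   [S ::= y S]
zyyS => zyySnz   [S ::= S n z]
zyySnz => zyyySnz   [S ::= y S]
zyyySnz => zyyyzySnz   [S ::= z y S]
zyyyzySnz => zyyyzyzySnz   [S ::= z y S]
zyyyzyzySnz => zyyyzyzyzySnz   [S ::= z y S]
zyyyzyzyzySnz => zyyyzyzyzyzySnz   [S ::= z y S]
zyyyzyzyzyzySnz => zyyyzyzyzyzyySnz   [S ::= y S]
zyyyzyzyzyzyySnz => zyyyzyzyzyzyyznz   [S ::= z]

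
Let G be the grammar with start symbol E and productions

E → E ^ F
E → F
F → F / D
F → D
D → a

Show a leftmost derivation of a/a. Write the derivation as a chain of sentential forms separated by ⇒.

E ⇒ F ⇒ F/D ⇒ D/D ⇒ a/D ⇒ a/a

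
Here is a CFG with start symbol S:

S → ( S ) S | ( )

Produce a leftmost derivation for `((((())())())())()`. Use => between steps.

S => (S)S => ((S)S)S => (((S)S)S)S => ((((S)S)S)S)S => ((((())S)S)S)S => ((((())())S)S)S => ((((())())())S)S => ((((())())())())S => ((((())())())())()

S => (S)S   [S → ( S ) S]
(S)S => ((S)S)S   [S → ( S ) S]
((S)S)S => (((S)S)S)S   [S → ( S ) S]
(((S)S)S)S => ((((S)S)S)S)S   [S → ( S ) S]
((((S)S)S)S)S => ((((())S)S)S)S   [S → ( )]
((((())S)S)S)S => ((((())())S)S)S   [S → ( )]
((((())())S)S)S => ((((())())())S)S   [S → ( )]
((((())())())S)S => ((((())())())())S   [S → ( )]
((((())())())())S => ((((())())())())()   [S → ( )]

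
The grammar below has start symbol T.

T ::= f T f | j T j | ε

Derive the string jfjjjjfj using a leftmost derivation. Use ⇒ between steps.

T ⇒ jTj   [T ::= j T j]
jTj ⇒ jfTfj   [T ::= f T f]
jfTfj ⇒ jfjTjfj   [T ::= j T j]
jfjTjfj ⇒ jfjjTjjfj   [T ::= j T j]
jfjjTjjfj ⇒ jfjjjjfj   [T ::= ε]

T ⇒ jTj ⇒ jfTfj ⇒ jfjTjfj ⇒ jfjjTjjfj ⇒ jfjjjjfj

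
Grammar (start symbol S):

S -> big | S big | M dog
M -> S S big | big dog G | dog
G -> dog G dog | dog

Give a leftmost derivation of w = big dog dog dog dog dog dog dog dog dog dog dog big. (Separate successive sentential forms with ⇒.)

S ⇒ S big ⇒ M dog big ⇒ big dog G dog big ⇒ big dog dog G dog dog big ⇒ big dog dog dog G dog dog dog big ⇒ big dog dog dog dog G dog dog dog dog big ⇒ big dog dog dog dog dog G dog dog dog dog dog big ⇒ big dog dog dog dog dog dog dog dog dog dog dog big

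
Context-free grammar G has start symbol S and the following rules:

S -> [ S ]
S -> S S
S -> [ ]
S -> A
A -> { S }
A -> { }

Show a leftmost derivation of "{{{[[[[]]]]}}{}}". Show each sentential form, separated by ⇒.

S ⇒ A   [S -> A]
A ⇒ {S}   [A -> { S }]
{S} ⇒ {SS}   [S -> S S]
{SS} ⇒ {AS}   [S -> A]
{AS} ⇒ {{S}S}   [A -> { S }]
{{S}S} ⇒ {{A}S}   [S -> A]
{{A}S} ⇒ {{{S}}S}   [A -> { S }]
{{{S}}S} ⇒ {{{[S]}}S}   [S -> [ S ]]
{{{[S]}}S} ⇒ {{{[[S]]}}S}   [S -> [ S ]]
{{{[[S]]}}S} ⇒ {{{[[[S]]]}}S}   [S -> [ S ]]
{{{[[[S]]]}}S} ⇒ {{{[[[[]]]]}}S}   [S -> [ ]]
{{{[[[[]]]]}}S} ⇒ {{{[[[[]]]]}}A}   [S -> A]
{{{[[[[]]]]}}A} ⇒ {{{[[[[]]]]}}{}}   [A -> { }]

S ⇒ A ⇒ {S} ⇒ {SS} ⇒ {AS} ⇒ {{S}S} ⇒ {{A}S} ⇒ {{{S}}S} ⇒ {{{[S]}}S} ⇒ {{{[[S]]}}S} ⇒ {{{[[[S]]]}}S} ⇒ {{{[[[[]]]]}}S} ⇒ {{{[[[[]]]]}}A} ⇒ {{{[[[[]]]]}}{}}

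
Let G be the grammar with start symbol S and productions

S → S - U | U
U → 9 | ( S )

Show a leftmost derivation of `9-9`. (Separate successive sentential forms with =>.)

S => S-U => U-U => 9-U => 9-9

S => S-U   [S → S - U]
S-U => U-U   [S → U]
U-U => 9-U   [U → 9]
9-U => 9-9   [U → 9]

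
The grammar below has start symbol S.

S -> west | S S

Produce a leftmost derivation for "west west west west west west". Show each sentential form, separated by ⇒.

S ⇒ S S ⇒ S S S ⇒ S S S S ⇒ west S S S ⇒ west west S S ⇒ west west west S ⇒ west west west S S ⇒ west west west S S S ⇒ west west west west S S ⇒ west west west west west S ⇒ west west west west west west

S ⇒ S S   [S -> S S]
S S ⇒ S S S   [S -> S S]
S S S ⇒ S S S S   [S -> S S]
S S S S ⇒ west S S S   [S -> west]
west S S S ⇒ west west S S   [S -> west]
west west S S ⇒ west west west S   [S -> west]
west west west S ⇒ west west west S S   [S -> S S]
west west west S S ⇒ west west west S S S   [S -> S S]
west west west S S S ⇒ west west west west S S   [S -> west]
west west west west S S ⇒ west west west west west S   [S -> west]
west west west west west S ⇒ west west west west west west   [S -> west]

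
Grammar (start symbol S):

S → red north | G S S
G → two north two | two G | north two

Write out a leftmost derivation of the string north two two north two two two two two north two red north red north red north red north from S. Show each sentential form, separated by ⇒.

S ⇒ G S S ⇒ north two S S ⇒ north two G S S S ⇒ north two two north two S S S ⇒ north two two north two G S S S S ⇒ north two two north two two G S S S S ⇒ north two two north two two two G S S S S ⇒ north two two north two two two two G S S S S ⇒ north two two north two two two two two G S S S S ⇒ north two two north two two two two two north two S S S S ⇒ north two two north two two two two two north two red north S S S ⇒ north two two north two two two two two north two red north red north S S ⇒ north two two north two two two two two north two red north red north red north S ⇒ north two two north two two two two two north two red north red north red north red north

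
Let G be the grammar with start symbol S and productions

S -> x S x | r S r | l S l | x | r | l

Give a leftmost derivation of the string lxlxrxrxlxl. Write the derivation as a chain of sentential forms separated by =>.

S => lSl => lxSxl => lxlSlxl => lxlxSxlxl => lxlxrSrxlxl => lxlxrxrxlxl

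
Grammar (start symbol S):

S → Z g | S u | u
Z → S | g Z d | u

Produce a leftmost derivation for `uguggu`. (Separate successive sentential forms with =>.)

S => Su => Zgu => Sgu => Zggu => Sggu => Suggu => Zguggu => uguggu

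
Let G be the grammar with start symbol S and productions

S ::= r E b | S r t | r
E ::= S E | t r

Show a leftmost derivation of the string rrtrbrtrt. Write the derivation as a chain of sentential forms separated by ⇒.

S ⇒ Srt ⇒ Srtrt ⇒ rEbrtrt ⇒ rSEbrtrt ⇒ rrEbrtrt ⇒ rrtrbrtrt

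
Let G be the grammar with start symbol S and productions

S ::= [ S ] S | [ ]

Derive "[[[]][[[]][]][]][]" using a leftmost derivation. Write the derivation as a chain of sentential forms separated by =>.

S => [S]S   [S ::= [ S ] S]
[S]S => [[S]S]S   [S ::= [ S ] S]
[[S]S]S => [[[]]S]S   [S ::= [ ]]
[[[]]S]S => [[[]][S]S]S   [S ::= [ S ] S]
[[[]][S]S]S => [[[]][[S]S]S]S   [S ::= [ S ] S]
[[[]][[S]S]S]S => [[[]][[[]]S]S]S   [S ::= [ ]]
[[[]][[[]]S]S]S => [[[]][[[]][]]S]S   [S ::= [ ]]
[[[]][[[]][]]S]S => [[[]][[[]][]][]]S   [S ::= [ ]]
[[[]][[[]][]][]]S => [[[]][[[]][]][]][]   [S ::= [ ]]

S=>[S]S=>[[S]S]S=>[[[]]S]S=>[[[]][S]S]S=>[[[]][[S]S]S]S=>[[[]][[[]]S]S]S=>[[[]][[[]][]]S]S=>[[[]][[[]][]][]]S=>[[[]][[[]][]][]][]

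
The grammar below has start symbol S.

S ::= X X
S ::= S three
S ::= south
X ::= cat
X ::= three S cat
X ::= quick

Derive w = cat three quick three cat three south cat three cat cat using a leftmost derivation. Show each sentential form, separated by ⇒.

S ⇒ X X ⇒ cat X ⇒ cat three S cat ⇒ cat three X X cat ⇒ cat three quick X cat ⇒ cat three quick three S cat cat ⇒ cat three quick three S three cat cat ⇒ cat three quick three X X three cat cat ⇒ cat three quick three cat X three cat cat ⇒ cat three quick three cat three S cat three cat cat ⇒ cat three quick three cat three south cat three cat cat

S ⇒ X X   [S ::= X X]
X X ⇒ cat X   [X ::= cat]
cat X ⇒ cat three S cat   [X ::= three S cat]
cat three S cat ⇒ cat three X X cat   [S ::= X X]
cat three X X cat ⇒ cat three quick X cat   [X ::= quick]
cat three quick X cat ⇒ cat three quick three S cat cat   [X ::= three S cat]
cat three quick three S cat cat ⇒ cat three quick three S three cat cat   [S ::= S three]
cat three quick three S three cat cat ⇒ cat three quick three X X three cat cat   [S ::= X X]
cat three quick three X X three cat cat ⇒ cat three quick three cat X three cat cat   [X ::= cat]
cat three quick three cat X three cat cat ⇒ cat three quick three cat three S cat three cat cat   [X ::= three S cat]
cat three quick three cat three S cat three cat cat ⇒ cat three quick three cat three south cat three cat cat   [S ::= south]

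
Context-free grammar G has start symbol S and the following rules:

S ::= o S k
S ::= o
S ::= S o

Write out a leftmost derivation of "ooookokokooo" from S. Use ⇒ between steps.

S⇒So⇒Soo⇒Sooo⇒oSkooo⇒oSokooo⇒ooSkokooo⇒ooSokokooo⇒oooSkokokooo⇒ooookokokooo

S ⇒ So   [S ::= S o]
So ⇒ Soo   [S ::= S o]
Soo ⇒ Sooo   [S ::= S o]
Sooo ⇒ oSkooo   [S ::= o S k]
oSkooo ⇒ oSokooo   [S ::= S o]
oSokooo ⇒ ooSkokooo   [S ::= o S k]
ooSkokooo ⇒ ooSokokooo   [S ::= S o]
ooSokokooo ⇒ oooSkokokooo   [S ::= o S k]
oooSkokokooo ⇒ ooookokokooo   [S ::= o]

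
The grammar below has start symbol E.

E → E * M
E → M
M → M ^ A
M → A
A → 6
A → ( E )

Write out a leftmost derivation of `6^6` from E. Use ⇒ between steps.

E ⇒ M ⇒ M^A ⇒ A^A ⇒ 6^A ⇒ 6^6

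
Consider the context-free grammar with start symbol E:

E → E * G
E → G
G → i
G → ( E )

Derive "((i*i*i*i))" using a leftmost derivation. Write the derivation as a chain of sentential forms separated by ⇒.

E ⇒ G   [E → G]
G ⇒ (E)   [G → ( E )]
(E) ⇒ (G)   [E → G]
(G) ⇒ ((E))   [G → ( E )]
((E)) ⇒ ((E*G))   [E → E * G]
((E*G)) ⇒ ((E*G*G))   [E → E * G]
((E*G*G)) ⇒ ((E*G*G*G))   [E → E * G]
((E*G*G*G)) ⇒ ((G*G*G*G))   [E → G]
((G*G*G*G)) ⇒ ((i*G*G*G))   [G → i]
((i*G*G*G)) ⇒ ((i*i*G*G))   [G → i]
((i*i*G*G)) ⇒ ((i*i*i*G))   [G → i]
((i*i*i*G)) ⇒ ((i*i*i*i))   [G → i]

E⇒G⇒(E)⇒(G)⇒((E))⇒((E*G))⇒((E*G*G))⇒((E*G*G*G))⇒((G*G*G*G))⇒((i*G*G*G))⇒((i*i*G*G))⇒((i*i*i*G))⇒((i*i*i*i))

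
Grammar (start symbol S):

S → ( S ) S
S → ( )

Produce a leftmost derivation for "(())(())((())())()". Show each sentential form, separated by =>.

S=>(S)S=>(())S=>(())(S)S=>(())(())S=>(())(())(S)S=>(())(())((S)S)S=>(())(())((())S)S=>(())(())((())())S=>(())(())((())())()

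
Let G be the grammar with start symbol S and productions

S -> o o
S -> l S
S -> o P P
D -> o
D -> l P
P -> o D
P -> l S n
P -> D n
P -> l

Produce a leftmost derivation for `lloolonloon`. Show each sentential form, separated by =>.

S => lS   [S -> l S]
lS => llS   [S -> l S]
llS => lloPP   [S -> o P P]
lloPP => llooDP   [P -> o D]
llooDP => lloolPP   [D -> l P]
lloolPP => lloolDnP   [P -> D n]
lloolDnP => lloolonP   [D -> o]
lloolonP => lloolonlSn   [P -> l S n]
lloolonlSn => lloolonloon   [S -> o o]

S=>lS=>llS=>lloPP=>llooDP=>lloolPP=>lloolDnP=>lloolonP=>lloolonlSn=>lloolonloon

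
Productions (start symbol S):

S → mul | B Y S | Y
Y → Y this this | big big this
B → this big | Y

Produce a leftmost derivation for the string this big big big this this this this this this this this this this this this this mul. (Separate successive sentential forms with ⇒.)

S ⇒ B Y S   [S → B Y S]
B Y S ⇒ this big Y S   [B → this big]
this big Y S ⇒ this big Y this this S   [Y → Y this this]
this big Y this this S ⇒ this big Y this this this this S   [Y → Y this this]
this big Y this this this this S ⇒ this big Y this this this this this this S   [Y → Y this this]
this big Y this this this this this this S ⇒ this big Y this this this this this this this this S   [Y → Y this this]
this big Y this this this this this this this this S ⇒ this big Y this this this this this this this this this this S   [Y → Y this this]
this big Y this this this this this this this this this this S ⇒ this big Y this this this this this this this this this this this this S   [Y → Y this this]
this big Y this this this this this this this this this this this this S ⇒ this big big big this this this this this this this this this this this this this S   [Y → big big this]
this big big big this this this this this this this this this this this this this S ⇒ this big big big this this this this this this this this this this this this this mul   [S → mul]

S ⇒ B Y S ⇒ this big Y S ⇒ this big Y this this S ⇒ this big Y this this this this S ⇒ this big Y this this this this this this S ⇒ this big Y this this this this this this this this S ⇒ this big Y this this this this this this this this this this S ⇒ this big Y this this this this this this this this this this this this S ⇒ this big big big this this this this this this this this this this this this this S ⇒ this big big big this this this this this this this this this this this this this mul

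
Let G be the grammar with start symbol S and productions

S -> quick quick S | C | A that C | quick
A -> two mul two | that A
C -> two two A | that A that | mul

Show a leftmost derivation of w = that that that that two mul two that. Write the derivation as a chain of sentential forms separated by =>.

S => C => that A that => that that A that => that that that A that => that that that that A that => that that that that two mul two that

S => C   [S -> C]
C => that A that   [C -> that A that]
that A that => that that A that   [A -> that A]
that that A that => that that that A that   [A -> that A]
that that that A that => that that that that A that   [A -> that A]
that that that that A that => that that that that two mul two that   [A -> two mul two]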